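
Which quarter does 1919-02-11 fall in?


Month: February (month 2)
Q1: Jan-Mar, Q2: Apr-Jun, Q3: Jul-Sep, Q4: Oct-Dec

Q1


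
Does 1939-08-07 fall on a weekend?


Anchor: Jan 1, 1939. With p = 1939 - 1 = 1938: (p + p//4 - p//100 + p//400) mod 7 = (1938 + 484 - 19 + 4) mod 7 = 2407 mod 7 = 6 -> Sunday (Mon=0 ... Sun=6)
Day of year: 219; offset = 218
Weekday index = (6 + 218) mod 7 = 0 -> Monday
Weekend days: Saturday, Sunday

No


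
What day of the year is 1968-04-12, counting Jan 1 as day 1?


Date: April 12, 1968
Days in months 1 through 3: 91
Plus 12 days in April

Day of year: 103


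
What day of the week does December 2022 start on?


Target: December 1, 2022
Anchor: Jan 1, 2022. With p = 2022 - 1 = 2021: (p + p//4 - p//100 + p//400) mod 7 = (2021 + 505 - 20 + 5) mod 7 = 2511 mod 7 = 5 -> Saturday (Mon=0 ... Sun=6)
Days before December (Jan-Nov): 334 days
Weekday index = (5 + 334) mod 7 = 3

Thursday


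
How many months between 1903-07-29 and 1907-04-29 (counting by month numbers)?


From July 1903 to April 1907
4 years * 12 = 48 months, minus 3 months = 45

45 months


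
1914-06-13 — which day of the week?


Date: June 13, 1914
Anchor: Jan 1, 1914. With p = 1914 - 1 = 1913: (p + p//4 - p//100 + p//400) mod 7 = (1913 + 478 - 19 + 4) mod 7 = 2376 mod 7 = 3 -> Thursday (Mon=0 ... Sun=6)
Days before June (Jan-May): 151; offset = 151 + 13 - 1 = 163
Weekday index = (3 + 163) mod 7 = 5

Day of the week: Saturday


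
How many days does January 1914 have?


January 1914

31 days


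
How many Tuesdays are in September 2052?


September 2052 has 30 days
Anchor: Jan 1, 2052. With p = 2052 - 1 = 2051: (p + p//4 - p//100 + p//400) mod 7 = (2051 + 512 - 20 + 5) mod 7 = 2548 mod 7 = 0 -> Monday (Mon=0 ... Sun=6)
Days before September (Jan-Aug): 244; September 1 index = (0 + 244) mod 7 = 6 -> Sunday
First Tuesday is September 3
Tuesdays: 3, 10, 17, 24

4 Tuesdays


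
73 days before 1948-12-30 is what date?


Start: 1948-12-30, subtract 73 days
Back 30 days from December 30 reaches November 30, 1948 -> 43 left
November 1948 has 30 days -> back to October 31, 1948 -> 13 left
October 1948: 31 - 13 = 18 -> lands on October 18

Result: 1948-10-18


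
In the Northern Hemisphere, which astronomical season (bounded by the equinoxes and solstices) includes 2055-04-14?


Date: April 14
Astronomical Spring (approx.; exact equinox/solstice day varies by year): March 20 to June 20
April 14 falls within the Spring window

Spring


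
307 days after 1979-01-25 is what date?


Start: 1979-01-25, add 307 days
January 1979 has 31 days: 31 - 25 = 6 days to January 31 -> 301 left
February 1979 has 28 days -> 273 left
March 1979 has 31 days -> 242 left
April 1979 has 30 days -> 212 left
May 1979 has 31 days -> 181 left
June 1979 has 30 days -> 151 left
July 1979 has 31 days -> 120 left
August 1979 has 31 days -> 89 left
September 1979 has 30 days -> 59 left
October 1979 has 31 days -> 28 left
November 1979: 28 <= 30 -> lands on November 28

Result: 1979-11-28


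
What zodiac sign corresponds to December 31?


Date: December 31
Conventional tropical zodiac dates: Capricorn from December 22 onward; Aquarius starts January 20
December 31 falls within the Capricorn range

Capricorn


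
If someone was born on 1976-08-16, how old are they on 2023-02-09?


Birth: 1976-08-16
Reference: 2023-02-09
Year difference: 2023 - 1976 = 47
Birthday not yet reached in 2023, subtract 1

46 years old


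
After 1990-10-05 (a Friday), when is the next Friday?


Current: Friday
Target: Friday
Days ahead: 7

Next Friday: 1990-10-12


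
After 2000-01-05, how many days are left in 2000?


Day of year: 5 of 366
Remaining = 366 - 5

361 days


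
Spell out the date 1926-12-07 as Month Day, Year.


ISO 1926-12-07 parses as year=1926, month=12, day=07
Month 12 -> December

December 7, 1926


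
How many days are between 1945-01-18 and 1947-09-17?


From 1945-01-18 to 1947-09-17
1945-01-18: day of year = 18
1947-09-17: days before September = 31 + 28 + 31 + 30 + 31 + 30 + 31 + 31 = 243 (1947 is not a leap year); day of year = 243 + 17 = 260
Rest of 1945: 365 - 18 = 347
Full years 1946 (365): 365
Total = 347 + 365 + 260 = 972

972 days


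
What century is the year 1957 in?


Century = (year - 1) // 100 + 1
= (1957 - 1) // 100 + 1
= 1956 // 100 + 1
= 19 + 1

20th century


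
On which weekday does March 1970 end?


March 1970 has 31 days
Anchor: Jan 1, 1970. With p = 1970 - 1 = 1969: (p + p//4 - p//100 + p//400) mod 7 = (1969 + 492 - 19 + 4) mod 7 = 2446 mod 7 = 3 -> Thursday (Mon=0 ... Sun=6)
Days before March (Jan-Feb): 59; March 1 index = (3 + 59) mod 7 = 6 -> Sunday
Last day offset: 31 - 1 = 30 days
Weekday index = (6 + 30) mod 7 = 1

Tuesday, March 31


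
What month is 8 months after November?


November is month 11
11 + 8 = 19; wrap: 19 - 12 = 7

July


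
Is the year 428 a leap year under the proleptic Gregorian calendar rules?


Gregorian leap year rule: divisible by 4, but not by 100, unless also by 400.
428 is divisible by 4 but not 100 -> leap year

Yes


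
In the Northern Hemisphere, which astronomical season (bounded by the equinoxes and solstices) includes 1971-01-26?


Date: January 26
Astronomical Winter (approx.; exact equinox/solstice day varies by year): December 21 to March 19
January 26 falls within the Winter window

Winter


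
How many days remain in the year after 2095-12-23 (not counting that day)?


Day of year: 357 of 365
Remaining = 365 - 357

8 days


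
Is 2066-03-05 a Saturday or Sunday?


Anchor: Jan 1, 2066. With p = 2066 - 1 = 2065: (p + p//4 - p//100 + p//400) mod 7 = (2065 + 516 - 20 + 5) mod 7 = 2566 mod 7 = 4 -> Friday (Mon=0 ... Sun=6)
Day of year: 64; offset = 63
Weekday index = (4 + 63) mod 7 = 4 -> Friday
Weekend days: Saturday, Sunday

No


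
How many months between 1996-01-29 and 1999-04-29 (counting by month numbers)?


From January 1996 to April 1999
3 years * 12 = 36 months, plus 3 months = 39

39 months


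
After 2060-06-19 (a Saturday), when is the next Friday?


Current: Saturday
Target: Friday
Days ahead: 6

Next Friday: 2060-06-25


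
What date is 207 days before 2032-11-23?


Start: 2032-11-23, subtract 207 days
Back 23 days from November 23 reaches October 31, 2032 -> 184 left
October 2032 has 31 days -> back to September 30, 2032 -> 153 left
September 2032 has 30 days -> back to August 31, 2032 -> 123 left
August 2032 has 31 days -> back to July 31, 2032 -> 92 left
July 2032 has 31 days -> back to June 30, 2032 -> 61 left
June 2032 has 30 days -> back to May 31, 2032 -> 31 left
May 2032 has 31 days -> back to April 30, 2032 -> 0 left
April 2032: 30 - 0 = 30 -> lands on April 30

Result: 2032-04-30


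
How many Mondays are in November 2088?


November 2088 has 30 days
Anchor: Jan 1, 2088. With p = 2088 - 1 = 2087: (p + p//4 - p//100 + p//400) mod 7 = (2087 + 521 - 20 + 5) mod 7 = 2593 mod 7 = 3 -> Thursday (Mon=0 ... Sun=6)
Days before November (Jan-Oct): 305; November 1 index = (3 + 305) mod 7 = 0 -> Monday
First Monday is November 1
Mondays: 1, 8, 15, 22, 29

5 Mondays


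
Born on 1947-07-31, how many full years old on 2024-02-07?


Birth: 1947-07-31
Reference: 2024-02-07
Year difference: 2024 - 1947 = 77
Birthday not yet reached in 2024, subtract 1

76 years old


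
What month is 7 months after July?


July is month 7
7 + 7 = 14; wrap: 14 - 12 = 2

February


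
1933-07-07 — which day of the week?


Date: July 7, 1933
Anchor: Jan 1, 1933. With p = 1933 - 1 = 1932: (p + p//4 - p//100 + p//400) mod 7 = (1932 + 483 - 19 + 4) mod 7 = 2400 mod 7 = 6 -> Sunday (Mon=0 ... Sun=6)
Days before July (Jan-Jun): 181; offset = 181 + 7 - 1 = 187
Weekday index = (6 + 187) mod 7 = 4

Day of the week: Friday


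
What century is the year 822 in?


Century = (year - 1) // 100 + 1
= (822 - 1) // 100 + 1
= 821 // 100 + 1
= 8 + 1

9th century


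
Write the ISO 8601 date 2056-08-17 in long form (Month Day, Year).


ISO 2056-08-17 parses as year=2056, month=08, day=17
Month 8 -> August

August 17, 2056


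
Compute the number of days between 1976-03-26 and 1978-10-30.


From 1976-03-26 to 1978-10-30
1976-03-26: days before March = 31 + 29 = 60 (1976 is a leap year); day of year = 60 + 26 = 86
1978-10-30: days before October = 31 + 28 + 31 + 30 + 31 + 30 + 31 + 31 + 30 = 273 (1978 is not a leap year); day of year = 273 + 30 = 303
Rest of 1976: 366 - 86 = 280
Full years 1977 (365): 365
Total = 280 + 365 + 303 = 948

948 days


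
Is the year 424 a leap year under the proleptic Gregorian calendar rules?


Gregorian leap year rule: divisible by 4, but not by 100, unless also by 400.
424 is divisible by 4 but not 100 -> leap year

Yes


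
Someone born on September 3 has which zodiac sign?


Date: September 3
Conventional tropical zodiac dates: Virgo from August 23 onward; Libra starts September 23
September 3 falls within the Virgo range

Virgo


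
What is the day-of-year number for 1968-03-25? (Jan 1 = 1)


Date: March 25, 1968
Days in months 1 through 2: 60
Plus 25 days in March

Day of year: 85


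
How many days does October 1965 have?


October 1965

31 days


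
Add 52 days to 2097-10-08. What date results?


Start: 2097-10-08, add 52 days
October 2097 has 31 days: 31 - 8 = 23 days to October 31 -> 29 left
November 2097: 29 <= 30 -> lands on November 29

Result: 2097-11-29


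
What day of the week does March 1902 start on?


Target: March 1, 1902
Anchor: Jan 1, 1902. With p = 1902 - 1 = 1901: (p + p//4 - p//100 + p//400) mod 7 = (1901 + 475 - 19 + 4) mod 7 = 2361 mod 7 = 2 -> Wednesday (Mon=0 ... Sun=6)
Days before March (Jan-Feb): 59 days
Weekday index = (2 + 59) mod 7 = 5

Saturday


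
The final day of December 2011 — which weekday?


December 2011 has 31 days
Anchor: Jan 1, 2011. With p = 2011 - 1 = 2010: (p + p//4 - p//100 + p//400) mod 7 = (2010 + 502 - 20 + 5) mod 7 = 2497 mod 7 = 5 -> Saturday (Mon=0 ... Sun=6)
Days before December (Jan-Nov): 334; December 1 index = (5 + 334) mod 7 = 3 -> Thursday
Last day offset: 31 - 1 = 30 days
Weekday index = (3 + 30) mod 7 = 5

Saturday, December 31


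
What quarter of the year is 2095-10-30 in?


Month: October (month 10)
Q1: Jan-Mar, Q2: Apr-Jun, Q3: Jul-Sep, Q4: Oct-Dec

Q4


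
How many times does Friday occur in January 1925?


January 1925 has 31 days
Anchor: Jan 1, 1925. With p = 1925 - 1 = 1924: (p + p//4 - p//100 + p//400) mod 7 = (1924 + 481 - 19 + 4) mod 7 = 2390 mod 7 = 3 -> Thursday (Mon=0 ... Sun=6)
January 1 is the anchor itself -> Thursday
First Friday is January 2
Fridays: 2, 9, 16, 23, 30

5 Fridays


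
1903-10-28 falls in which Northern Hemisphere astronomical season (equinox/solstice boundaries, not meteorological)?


Date: October 28
Astronomical Autumn (approx.; exact equinox/solstice day varies by year): September 22 to December 20
October 28 falls within the Autumn window

Autumn


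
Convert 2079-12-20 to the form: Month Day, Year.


ISO 2079-12-20 parses as year=2079, month=12, day=20
Month 12 -> December

December 20, 2079


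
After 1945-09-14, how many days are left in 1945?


Day of year: 257 of 365
Remaining = 365 - 257

108 days


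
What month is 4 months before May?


May is month 5
5 - 4 = 1

January


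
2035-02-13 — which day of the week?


Date: February 13, 2035
Anchor: Jan 1, 2035. With p = 2035 - 1 = 2034: (p + p//4 - p//100 + p//400) mod 7 = (2034 + 508 - 20 + 5) mod 7 = 2527 mod 7 = 0 -> Monday (Mon=0 ... Sun=6)
Days before February (Jan): 31; offset = 31 + 13 - 1 = 43
Weekday index = (0 + 43) mod 7 = 1

Day of the week: Tuesday


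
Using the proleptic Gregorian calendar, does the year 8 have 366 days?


Gregorian leap year rule: divisible by 4, but not by 100, unless also by 400.
8 is divisible by 4 but not 100 -> leap year

Yes


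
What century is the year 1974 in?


Century = (year - 1) // 100 + 1
= (1974 - 1) // 100 + 1
= 1973 // 100 + 1
= 19 + 1

20th century


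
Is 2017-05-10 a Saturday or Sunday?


Anchor: Jan 1, 2017. With p = 2017 - 1 = 2016: (p + p//4 - p//100 + p//400) mod 7 = (2016 + 504 - 20 + 5) mod 7 = 2505 mod 7 = 6 -> Sunday (Mon=0 ... Sun=6)
Day of year: 130; offset = 129
Weekday index = (6 + 129) mod 7 = 2 -> Wednesday
Weekend days: Saturday, Sunday

No


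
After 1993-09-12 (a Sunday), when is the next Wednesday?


Current: Sunday
Target: Wednesday
Days ahead: 3

Next Wednesday: 1993-09-15


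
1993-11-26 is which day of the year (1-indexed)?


Date: November 26, 1993
Days in months 1 through 10: 304
Plus 26 days in November

Day of year: 330


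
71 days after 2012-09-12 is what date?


Start: 2012-09-12, add 71 days
September 2012 has 30 days: 30 - 12 = 18 days to September 30 -> 53 left
October 2012 has 31 days -> 22 left
November 2012: 22 <= 30 -> lands on November 22

Result: 2012-11-22


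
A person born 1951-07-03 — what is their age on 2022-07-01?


Birth: 1951-07-03
Reference: 2022-07-01
Year difference: 2022 - 1951 = 71
Birthday not yet reached in 2022, subtract 1

70 years old


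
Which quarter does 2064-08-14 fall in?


Month: August (month 8)
Q1: Jan-Mar, Q2: Apr-Jun, Q3: Jul-Sep, Q4: Oct-Dec

Q3


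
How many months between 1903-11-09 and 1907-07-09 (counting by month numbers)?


From November 1903 to July 1907
4 years * 12 = 48 months, minus 4 months = 44

44 months


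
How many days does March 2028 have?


March 2028

31 days


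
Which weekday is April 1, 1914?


Target: April 1, 1914
Anchor: Jan 1, 1914. With p = 1914 - 1 = 1913: (p + p//4 - p//100 + p//400) mod 7 = (1913 + 478 - 19 + 4) mod 7 = 2376 mod 7 = 3 -> Thursday (Mon=0 ... Sun=6)
Days before April (Jan-Mar): 90 days
Weekday index = (3 + 90) mod 7 = 2

Wednesday


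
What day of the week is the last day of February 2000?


February 2000 has 29 days
Anchor: Jan 1, 2000. With p = 2000 - 1 = 1999: (p + p//4 - p//100 + p//400) mod 7 = (1999 + 499 - 19 + 4) mod 7 = 2483 mod 7 = 5 -> Saturday (Mon=0 ... Sun=6)
Days before February (Jan): 31; February 1 index = (5 + 31) mod 7 = 1 -> Tuesday
Last day offset: 29 - 1 = 28 days
Weekday index = (1 + 28) mod 7 = 1

Tuesday, February 29


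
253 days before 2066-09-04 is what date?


Start: 2066-09-04, subtract 253 days
Back 4 days from September 4 reaches August 31, 2066 -> 249 left
August 2066 has 31 days -> back to July 31, 2066 -> 218 left
July 2066 has 31 days -> back to June 30, 2066 -> 187 left
June 2066 has 30 days -> back to May 31, 2066 -> 157 left
May 2066 has 31 days -> back to April 30, 2066 -> 126 left
April 2066 has 30 days -> back to March 31, 2066 -> 96 left
March 2066 has 31 days -> back to February 28, 2066 -> 65 left
February 2066 has 28 days -> back to January 31, 2066 -> 37 left
January 2066 has 31 days -> back to December 31, 2065 -> 6 left
December 2065: 31 - 6 = 25 -> lands on December 25

Result: 2065-12-25


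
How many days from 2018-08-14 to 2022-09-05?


From 2018-08-14 to 2022-09-05
2018-08-14: days before August = 31 + 28 + 31 + 30 + 31 + 30 + 31 = 212 (2018 is not a leap year); day of year = 212 + 14 = 226
2022-09-05: days before September = 31 + 28 + 31 + 30 + 31 + 30 + 31 + 31 = 243 (2022 is not a leap year); day of year = 243 + 5 = 248
Rest of 2018: 365 - 226 = 139
Full years 2019 (365), 2020 (366), 2021 (365): 1096
Total = 139 + 1096 + 248 = 1483

1483 days


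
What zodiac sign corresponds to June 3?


Date: June 3
Conventional tropical zodiac dates: Gemini from May 21 onward; Cancer starts June 21
June 3 falls within the Gemini range

Gemini


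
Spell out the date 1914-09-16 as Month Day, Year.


ISO 1914-09-16 parses as year=1914, month=09, day=16
Month 9 -> September

September 16, 1914


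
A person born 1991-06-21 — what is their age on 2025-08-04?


Birth: 1991-06-21
Reference: 2025-08-04
Year difference: 2025 - 1991 = 34

34 years old


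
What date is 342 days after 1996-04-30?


Start: 1996-04-30, add 342 days
April 30 is the last day of April 1996 -> 342 left
May 1996 has 31 days -> 311 left
June 1996 has 30 days -> 281 left
July 1996 has 31 days -> 250 left
August 1996 has 31 days -> 219 left
September 1996 has 30 days -> 189 left
October 1996 has 31 days -> 158 left
November 1996 has 30 days -> 128 left
December 1996 has 31 days -> 97 left
January 1997 has 31 days -> 66 left
February 1997 has 28 days -> 38 left
March 1997 has 31 days -> 7 left
April 1997: 7 <= 30 -> lands on April 7

Result: 1997-04-07


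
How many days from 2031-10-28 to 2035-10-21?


From 2031-10-28 to 2035-10-21
2031-10-28: days before October = 31 + 28 + 31 + 30 + 31 + 30 + 31 + 31 + 30 = 273 (2031 is not a leap year); day of year = 273 + 28 = 301
2035-10-21: days before October = 31 + 28 + 31 + 30 + 31 + 30 + 31 + 31 + 30 = 273 (2035 is not a leap year); day of year = 273 + 21 = 294
Rest of 2031: 365 - 301 = 64
Full years 2032 (366), 2033 (365), 2034 (365): 1096
Total = 64 + 1096 + 294 = 1454

1454 days


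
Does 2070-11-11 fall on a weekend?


Anchor: Jan 1, 2070. With p = 2070 - 1 = 2069: (p + p//4 - p//100 + p//400) mod 7 = (2069 + 517 - 20 + 5) mod 7 = 2571 mod 7 = 2 -> Wednesday (Mon=0 ... Sun=6)
Day of year: 315; offset = 314
Weekday index = (2 + 314) mod 7 = 1 -> Tuesday
Weekend days: Saturday, Sunday

No


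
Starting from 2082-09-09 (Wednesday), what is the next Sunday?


Current: Wednesday
Target: Sunday
Days ahead: 4

Next Sunday: 2082-09-13


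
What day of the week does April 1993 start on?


Target: April 1, 1993
Anchor: Jan 1, 1993. With p = 1993 - 1 = 1992: (p + p//4 - p//100 + p//400) mod 7 = (1992 + 498 - 19 + 4) mod 7 = 2475 mod 7 = 4 -> Friday (Mon=0 ... Sun=6)
Days before April (Jan-Mar): 90 days
Weekday index = (4 + 90) mod 7 = 3

Thursday


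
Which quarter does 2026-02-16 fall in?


Month: February (month 2)
Q1: Jan-Mar, Q2: Apr-Jun, Q3: Jul-Sep, Q4: Oct-Dec

Q1


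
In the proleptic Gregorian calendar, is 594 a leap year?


Gregorian leap year rule: divisible by 4, but not by 100, unless also by 400.
594 is not divisible by 4 -> not a leap year

No


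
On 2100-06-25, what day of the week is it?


Date: June 25, 2100
Anchor: Jan 1, 2100. With p = 2100 - 1 = 2099: (p + p//4 - p//100 + p//400) mod 7 = (2099 + 524 - 20 + 5) mod 7 = 2608 mod 7 = 4 -> Friday (Mon=0 ... Sun=6)
Days before June (Jan-May): 151; offset = 151 + 25 - 1 = 175
Weekday index = (4 + 175) mod 7 = 4

Day of the week: Friday


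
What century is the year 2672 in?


Century = (year - 1) // 100 + 1
= (2672 - 1) // 100 + 1
= 2671 // 100 + 1
= 26 + 1

27th century


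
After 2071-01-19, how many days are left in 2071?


Day of year: 19 of 365
Remaining = 365 - 19

346 days


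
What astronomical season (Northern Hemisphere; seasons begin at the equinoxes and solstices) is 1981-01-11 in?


Date: January 11
Astronomical Winter (approx.; exact equinox/solstice day varies by year): December 21 to March 19
January 11 falls within the Winter window

Winter


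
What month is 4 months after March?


March is month 3
3 + 4 = 7

July


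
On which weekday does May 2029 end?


May 2029 has 31 days
Anchor: Jan 1, 2029. With p = 2029 - 1 = 2028: (p + p//4 - p//100 + p//400) mod 7 = (2028 + 507 - 20 + 5) mod 7 = 2520 mod 7 = 0 -> Monday (Mon=0 ... Sun=6)
Days before May (Jan-Apr): 120; May 1 index = (0 + 120) mod 7 = 1 -> Tuesday
Last day offset: 31 - 1 = 30 days
Weekday index = (1 + 30) mod 7 = 3

Thursday, May 31


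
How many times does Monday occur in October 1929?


October 1929 has 31 days
Anchor: Jan 1, 1929. With p = 1929 - 1 = 1928: (p + p//4 - p//100 + p//400) mod 7 = (1928 + 482 - 19 + 4) mod 7 = 2395 mod 7 = 1 -> Tuesday (Mon=0 ... Sun=6)
Days before October (Jan-Sep): 273; October 1 index = (1 + 273) mod 7 = 1 -> Tuesday
First Monday is October 7
Mondays: 7, 14, 21, 28

4 Mondays


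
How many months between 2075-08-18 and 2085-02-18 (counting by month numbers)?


From August 2075 to February 2085
10 years * 12 = 120 months, minus 6 months = 114

114 months


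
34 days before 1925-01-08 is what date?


Start: 1925-01-08, subtract 34 days
Back 8 days from January 8 reaches December 31, 1924 -> 26 left
December 1924: 31 - 26 = 5 -> lands on December 5

Result: 1924-12-05


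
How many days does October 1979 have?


October 1979

31 days


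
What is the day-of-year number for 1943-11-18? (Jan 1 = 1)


Date: November 18, 1943
Days in months 1 through 10: 304
Plus 18 days in November

Day of year: 322


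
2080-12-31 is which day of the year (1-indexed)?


Date: December 31, 2080
Days in months 1 through 11: 335
Plus 31 days in December

Day of year: 366


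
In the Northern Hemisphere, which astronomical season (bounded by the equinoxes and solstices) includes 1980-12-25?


Date: December 25
Astronomical Winter (approx.; exact equinox/solstice day varies by year): December 21 to March 19
December 25 falls within the Winter window

Winter


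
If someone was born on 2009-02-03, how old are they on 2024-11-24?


Birth: 2009-02-03
Reference: 2024-11-24
Year difference: 2024 - 2009 = 15

15 years old


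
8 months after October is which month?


October is month 10
10 + 8 = 18; wrap: 18 - 12 = 6

June


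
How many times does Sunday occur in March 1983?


March 1983 has 31 days
Anchor: Jan 1, 1983. With p = 1983 - 1 = 1982: (p + p//4 - p//100 + p//400) mod 7 = (1982 + 495 - 19 + 4) mod 7 = 2462 mod 7 = 5 -> Saturday (Mon=0 ... Sun=6)
Days before March (Jan-Feb): 59; March 1 index = (5 + 59) mod 7 = 1 -> Tuesday
First Sunday is March 6
Sundays: 6, 13, 20, 27

4 Sundays


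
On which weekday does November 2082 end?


November 2082 has 30 days
Anchor: Jan 1, 2082. With p = 2082 - 1 = 2081: (p + p//4 - p//100 + p//400) mod 7 = (2081 + 520 - 20 + 5) mod 7 = 2586 mod 7 = 3 -> Thursday (Mon=0 ... Sun=6)
Days before November (Jan-Oct): 304; November 1 index = (3 + 304) mod 7 = 6 -> Sunday
Last day offset: 30 - 1 = 29 days
Weekday index = (6 + 29) mod 7 = 0

Monday, November 30


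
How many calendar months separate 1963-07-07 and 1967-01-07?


From July 1963 to January 1967
4 years * 12 = 48 months, minus 6 months = 42

42 months


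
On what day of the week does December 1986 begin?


Target: December 1, 1986
Anchor: Jan 1, 1986. With p = 1986 - 1 = 1985: (p + p//4 - p//100 + p//400) mod 7 = (1985 + 496 - 19 + 4) mod 7 = 2466 mod 7 = 2 -> Wednesday (Mon=0 ... Sun=6)
Days before December (Jan-Nov): 334 days
Weekday index = (2 + 334) mod 7 = 0

Monday


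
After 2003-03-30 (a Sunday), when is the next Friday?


Current: Sunday
Target: Friday
Days ahead: 5

Next Friday: 2003-04-04


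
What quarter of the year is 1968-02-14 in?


Month: February (month 2)
Q1: Jan-Mar, Q2: Apr-Jun, Q3: Jul-Sep, Q4: Oct-Dec

Q1


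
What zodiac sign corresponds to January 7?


Date: January 7
Conventional tropical zodiac dates: Capricorn from December 22 onward; Aquarius starts January 20
January 7 falls within the Capricorn range

Capricorn


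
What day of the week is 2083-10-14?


Date: October 14, 2083
Anchor: Jan 1, 2083. With p = 2083 - 1 = 2082: (p + p//4 - p//100 + p//400) mod 7 = (2082 + 520 - 20 + 5) mod 7 = 2587 mod 7 = 4 -> Friday (Mon=0 ... Sun=6)
Days before October (Jan-Sep): 273; offset = 273 + 14 - 1 = 286
Weekday index = (4 + 286) mod 7 = 3

Day of the week: Thursday


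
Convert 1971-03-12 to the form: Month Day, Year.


ISO 1971-03-12 parses as year=1971, month=03, day=12
Month 3 -> March

March 12, 1971


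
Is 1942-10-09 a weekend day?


Anchor: Jan 1, 1942. With p = 1942 - 1 = 1941: (p + p//4 - p//100 + p//400) mod 7 = (1941 + 485 - 19 + 4) mod 7 = 2411 mod 7 = 3 -> Thursday (Mon=0 ... Sun=6)
Day of year: 282; offset = 281
Weekday index = (3 + 281) mod 7 = 4 -> Friday
Weekend days: Saturday, Sunday

No


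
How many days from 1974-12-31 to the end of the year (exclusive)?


Day of year: 365 of 365
Remaining = 365 - 365

0 days


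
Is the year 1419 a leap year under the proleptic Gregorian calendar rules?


Gregorian leap year rule: divisible by 4, but not by 100, unless also by 400.
1419 is not divisible by 4 -> not a leap year

No


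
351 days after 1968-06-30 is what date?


Start: 1968-06-30, add 351 days
June 30 is the last day of June 1968 -> 351 left
July 1968 has 31 days -> 320 left
August 1968 has 31 days -> 289 left
September 1968 has 30 days -> 259 left
October 1968 has 31 days -> 228 left
November 1968 has 30 days -> 198 left
December 1968 has 31 days -> 167 left
January 1969 has 31 days -> 136 left
February 1969 has 28 days -> 108 left
March 1969 has 31 days -> 77 left
April 1969 has 30 days -> 47 left
May 1969 has 31 days -> 16 left
June 1969: 16 <= 30 -> lands on June 16

Result: 1969-06-16


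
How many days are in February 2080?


February 2080 (leap year: yes)

29 days


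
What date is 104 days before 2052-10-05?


Start: 2052-10-05, subtract 104 days
Back 5 days from October 5 reaches September 30, 2052 -> 99 left
September 2052 has 30 days -> back to August 31, 2052 -> 69 left
August 2052 has 31 days -> back to July 31, 2052 -> 38 left
July 2052 has 31 days -> back to June 30, 2052 -> 7 left
June 2052: 30 - 7 = 23 -> lands on June 23

Result: 2052-06-23


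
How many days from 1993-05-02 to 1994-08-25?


From 1993-05-02 to 1994-08-25
1993-05-02: days before May = 31 + 28 + 31 + 30 = 120 (1993 is not a leap year); day of year = 120 + 2 = 122
1994-08-25: days before August = 31 + 28 + 31 + 30 + 31 + 30 + 31 = 212 (1994 is not a leap year); day of year = 212 + 25 = 237
Rest of 1993: 365 - 122 = 243
Total = 243 + 237 = 480

480 days


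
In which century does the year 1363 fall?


Century = (year - 1) // 100 + 1
= (1363 - 1) // 100 + 1
= 1362 // 100 + 1
= 13 + 1

14th century


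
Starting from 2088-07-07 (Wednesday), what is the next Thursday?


Current: Wednesday
Target: Thursday
Days ahead: 1

Next Thursday: 2088-07-08


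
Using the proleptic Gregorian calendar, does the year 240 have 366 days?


Gregorian leap year rule: divisible by 4, but not by 100, unless also by 400.
240 is divisible by 4 but not 100 -> leap year

Yes


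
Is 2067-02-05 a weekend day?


Anchor: Jan 1, 2067. With p = 2067 - 1 = 2066: (p + p//4 - p//100 + p//400) mod 7 = (2066 + 516 - 20 + 5) mod 7 = 2567 mod 7 = 5 -> Saturday (Mon=0 ... Sun=6)
Day of year: 36; offset = 35
Weekday index = (5 + 35) mod 7 = 5 -> Saturday
Weekend days: Saturday, Sunday

Yes


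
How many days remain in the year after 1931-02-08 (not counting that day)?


Day of year: 39 of 365
Remaining = 365 - 39

326 days


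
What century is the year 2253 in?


Century = (year - 1) // 100 + 1
= (2253 - 1) // 100 + 1
= 2252 // 100 + 1
= 22 + 1

23rd century


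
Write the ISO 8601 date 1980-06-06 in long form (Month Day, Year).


ISO 1980-06-06 parses as year=1980, month=06, day=06
Month 6 -> June

June 6, 1980


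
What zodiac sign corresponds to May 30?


Date: May 30
Conventional tropical zodiac dates: Gemini from May 21 onward; Cancer starts June 21
May 30 falls within the Gemini range

Gemini


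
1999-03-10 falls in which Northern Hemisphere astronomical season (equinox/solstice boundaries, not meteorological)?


Date: March 10
Astronomical Winter (approx.; exact equinox/solstice day varies by year): December 21 to March 19
March 10 falls within the Winter window

Winter


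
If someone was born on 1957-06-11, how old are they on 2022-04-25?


Birth: 1957-06-11
Reference: 2022-04-25
Year difference: 2022 - 1957 = 65
Birthday not yet reached in 2022, subtract 1

64 years old


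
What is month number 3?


Month 3 of 12

March


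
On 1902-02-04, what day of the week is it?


Date: February 4, 1902
Anchor: Jan 1, 1902. With p = 1902 - 1 = 1901: (p + p//4 - p//100 + p//400) mod 7 = (1901 + 475 - 19 + 4) mod 7 = 2361 mod 7 = 2 -> Wednesday (Mon=0 ... Sun=6)
Days before February (Jan): 31; offset = 31 + 4 - 1 = 34
Weekday index = (2 + 34) mod 7 = 1

Day of the week: Tuesday


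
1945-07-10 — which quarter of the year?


Month: July (month 7)
Q1: Jan-Mar, Q2: Apr-Jun, Q3: Jul-Sep, Q4: Oct-Dec

Q3


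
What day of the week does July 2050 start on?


Target: July 1, 2050
Anchor: Jan 1, 2050. With p = 2050 - 1 = 2049: (p + p//4 - p//100 + p//400) mod 7 = (2049 + 512 - 20 + 5) mod 7 = 2546 mod 7 = 5 -> Saturday (Mon=0 ... Sun=6)
Days before July (Jan-Jun): 181 days
Weekday index = (5 + 181) mod 7 = 4

Friday


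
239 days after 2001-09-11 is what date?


Start: 2001-09-11, add 239 days
September 2001 has 30 days: 30 - 11 = 19 days to September 30 -> 220 left
October 2001 has 31 days -> 189 left
November 2001 has 30 days -> 159 left
December 2001 has 31 days -> 128 left
January 2002 has 31 days -> 97 left
February 2002 has 28 days -> 69 left
March 2002 has 31 days -> 38 left
April 2002 has 30 days -> 8 left
May 2002: 8 <= 31 -> lands on May 8

Result: 2002-05-08


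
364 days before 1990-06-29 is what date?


Start: 1990-06-29, subtract 364 days
Back 29 days from June 29 reaches May 31, 1990 -> 335 left
May 1990 has 31 days -> back to April 30, 1990 -> 304 left
April 1990 has 30 days -> back to March 31, 1990 -> 274 left
March 1990 has 31 days -> back to February 28, 1990 -> 243 left
February 1990 has 28 days -> back to January 31, 1990 -> 215 left
January 1990 has 31 days -> back to December 31, 1989 -> 184 left
December 1989 has 31 days -> back to November 30, 1989 -> 153 left
November 1989 has 30 days -> back to October 31, 1989 -> 123 left
October 1989 has 31 days -> back to September 30, 1989 -> 92 left
September 1989 has 30 days -> back to August 31, 1989 -> 62 left
August 1989 has 31 days -> back to July 31, 1989 -> 31 left
July 1989 has 31 days -> back to June 30, 1989 -> 0 left
June 1989: 30 - 0 = 30 -> lands on June 30

Result: 1989-06-30


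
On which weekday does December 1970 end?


December 1970 has 31 days
Anchor: Jan 1, 1970. With p = 1970 - 1 = 1969: (p + p//4 - p//100 + p//400) mod 7 = (1969 + 492 - 19 + 4) mod 7 = 2446 mod 7 = 3 -> Thursday (Mon=0 ... Sun=6)
Days before December (Jan-Nov): 334; December 1 index = (3 + 334) mod 7 = 1 -> Tuesday
Last day offset: 31 - 1 = 30 days
Weekday index = (1 + 30) mod 7 = 3

Thursday, December 31


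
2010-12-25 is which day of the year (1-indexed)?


Date: December 25, 2010
Days in months 1 through 11: 334
Plus 25 days in December

Day of year: 359


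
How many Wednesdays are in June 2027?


June 2027 has 30 days
Anchor: Jan 1, 2027. With p = 2027 - 1 = 2026: (p + p//4 - p//100 + p//400) mod 7 = (2026 + 506 - 20 + 5) mod 7 = 2517 mod 7 = 4 -> Friday (Mon=0 ... Sun=6)
Days before June (Jan-May): 151; June 1 index = (4 + 151) mod 7 = 1 -> Tuesday
First Wednesday is June 2
Wednesdays: 2, 9, 16, 23, 30

5 Wednesdays


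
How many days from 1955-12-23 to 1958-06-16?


From 1955-12-23 to 1958-06-16
1955-12-23: days before December = 31 + 28 + 31 + 30 + 31 + 30 + 31 + 31 + 30 + 31 + 30 = 334 (1955 is not a leap year); day of year = 334 + 23 = 357
1958-06-16: days before June = 31 + 28 + 31 + 30 + 31 = 151 (1958 is not a leap year); day of year = 151 + 16 = 167
Rest of 1955: 365 - 357 = 8
Full years 1956 (366), 1957 (365): 731
Total = 8 + 731 + 167 = 906

906 days


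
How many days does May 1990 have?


May 1990

31 days


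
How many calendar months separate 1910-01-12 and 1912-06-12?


From January 1910 to June 1912
2 years * 12 = 24 months, plus 5 months = 29

29 months


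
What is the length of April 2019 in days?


April 2019

30 days


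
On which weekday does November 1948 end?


November 1948 has 30 days
Anchor: Jan 1, 1948. With p = 1948 - 1 = 1947: (p + p//4 - p//100 + p//400) mod 7 = (1947 + 486 - 19 + 4) mod 7 = 2418 mod 7 = 3 -> Thursday (Mon=0 ... Sun=6)
Days before November (Jan-Oct): 305; November 1 index = (3 + 305) mod 7 = 0 -> Monday
Last day offset: 30 - 1 = 29 days
Weekday index = (0 + 29) mod 7 = 1

Tuesday, November 30


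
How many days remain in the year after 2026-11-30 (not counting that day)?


Day of year: 334 of 365
Remaining = 365 - 334

31 days


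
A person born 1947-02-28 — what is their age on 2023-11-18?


Birth: 1947-02-28
Reference: 2023-11-18
Year difference: 2023 - 1947 = 76

76 years old


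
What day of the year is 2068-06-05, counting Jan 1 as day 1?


Date: June 5, 2068
Days in months 1 through 5: 152
Plus 5 days in June

Day of year: 157


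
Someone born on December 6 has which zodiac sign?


Date: December 6
Conventional tropical zodiac dates: Sagittarius from November 22 onward; Capricorn starts December 22
December 6 falls within the Sagittarius range

Sagittarius


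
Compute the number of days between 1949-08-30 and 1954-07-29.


From 1949-08-30 to 1954-07-29
1949-08-30: days before August = 31 + 28 + 31 + 30 + 31 + 30 + 31 = 212 (1949 is not a leap year); day of year = 212 + 30 = 242
1954-07-29: days before July = 31 + 28 + 31 + 30 + 31 + 30 = 181 (1954 is not a leap year); day of year = 181 + 29 = 210
Rest of 1949: 365 - 242 = 123
Full years 1950 (365), 1951 (365), 1952 (366), 1953 (365): 1461
Total = 123 + 1461 + 210 = 1794

1794 days


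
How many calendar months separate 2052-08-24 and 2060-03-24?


From August 2052 to March 2060
8 years * 12 = 96 months, minus 5 months = 91

91 months


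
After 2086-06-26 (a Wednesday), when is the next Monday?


Current: Wednesday
Target: Monday
Days ahead: 5

Next Monday: 2086-07-01


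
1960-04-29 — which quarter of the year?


Month: April (month 4)
Q1: Jan-Mar, Q2: Apr-Jun, Q3: Jul-Sep, Q4: Oct-Dec

Q2


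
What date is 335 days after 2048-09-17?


Start: 2048-09-17, add 335 days
September 2048 has 30 days: 30 - 17 = 13 days to September 30 -> 322 left
October 2048 has 31 days -> 291 left
November 2048 has 30 days -> 261 left
December 2048 has 31 days -> 230 left
January 2049 has 31 days -> 199 left
February 2049 has 28 days -> 171 left
March 2049 has 31 days -> 140 left
April 2049 has 30 days -> 110 left
May 2049 has 31 days -> 79 left
June 2049 has 30 days -> 49 left
July 2049 has 31 days -> 18 left
August 2049: 18 <= 31 -> lands on August 18

Result: 2049-08-18


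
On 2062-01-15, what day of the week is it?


Date: January 15, 2062
Anchor: Jan 1, 2062. With p = 2062 - 1 = 2061: (p + p//4 - p//100 + p//400) mod 7 = (2061 + 515 - 20 + 5) mod 7 = 2561 mod 7 = 6 -> Sunday (Mon=0 ... Sun=6)
Days into year = 15 - 1 = 14
Weekday index = (6 + 14) mod 7 = 6

Day of the week: Sunday


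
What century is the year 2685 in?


Century = (year - 1) // 100 + 1
= (2685 - 1) // 100 + 1
= 2684 // 100 + 1
= 26 + 1

27th century


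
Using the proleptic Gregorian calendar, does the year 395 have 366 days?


Gregorian leap year rule: divisible by 4, but not by 100, unless also by 400.
395 is not divisible by 4 -> not a leap year

No


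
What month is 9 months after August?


August is month 8
8 + 9 = 17; wrap: 17 - 12 = 5

May


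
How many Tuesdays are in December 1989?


December 1989 has 31 days
Anchor: Jan 1, 1989. With p = 1989 - 1 = 1988: (p + p//4 - p//100 + p//400) mod 7 = (1988 + 497 - 19 + 4) mod 7 = 2470 mod 7 = 6 -> Sunday (Mon=0 ... Sun=6)
Days before December (Jan-Nov): 334; December 1 index = (6 + 334) mod 7 = 4 -> Friday
First Tuesday is December 5
Tuesdays: 5, 12, 19, 26

4 Tuesdays


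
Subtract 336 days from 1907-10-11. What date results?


Start: 1907-10-11, subtract 336 days
Back 11 days from October 11 reaches September 30, 1907 -> 325 left
September 1907 has 30 days -> back to August 31, 1907 -> 295 left
August 1907 has 31 days -> back to July 31, 1907 -> 264 left
July 1907 has 31 days -> back to June 30, 1907 -> 233 left
June 1907 has 30 days -> back to May 31, 1907 -> 203 left
May 1907 has 31 days -> back to April 30, 1907 -> 172 left
April 1907 has 30 days -> back to March 31, 1907 -> 142 left
March 1907 has 31 days -> back to February 28, 1907 -> 111 left
February 1907 has 28 days -> back to January 31, 1907 -> 83 left
January 1907 has 31 days -> back to December 31, 1906 -> 52 left
December 1906 has 31 days -> back to November 30, 1906 -> 21 left
November 1906: 30 - 21 = 9 -> lands on November 9

Result: 1906-11-09


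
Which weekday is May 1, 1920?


Target: May 1, 1920
Anchor: Jan 1, 1920. With p = 1920 - 1 = 1919: (p + p//4 - p//100 + p//400) mod 7 = (1919 + 479 - 19 + 4) mod 7 = 2383 mod 7 = 3 -> Thursday (Mon=0 ... Sun=6)
Days before May (Jan-Apr): 121 days
Weekday index = (3 + 121) mod 7 = 5

Saturday


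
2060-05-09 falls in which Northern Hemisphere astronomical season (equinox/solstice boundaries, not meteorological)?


Date: May 9
Astronomical Spring (approx.; exact equinox/solstice day varies by year): March 20 to June 20
May 9 falls within the Spring window

Spring


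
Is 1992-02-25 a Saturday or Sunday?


Anchor: Jan 1, 1992. With p = 1992 - 1 = 1991: (p + p//4 - p//100 + p//400) mod 7 = (1991 + 497 - 19 + 4) mod 7 = 2473 mod 7 = 2 -> Wednesday (Mon=0 ... Sun=6)
Day of year: 56; offset = 55
Weekday index = (2 + 55) mod 7 = 1 -> Tuesday
Weekend days: Saturday, Sunday

No


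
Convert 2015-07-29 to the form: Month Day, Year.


ISO 2015-07-29 parses as year=2015, month=07, day=29
Month 7 -> July

July 29, 2015


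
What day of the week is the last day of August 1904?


August 1904 has 31 days
Anchor: Jan 1, 1904. With p = 1904 - 1 = 1903: (p + p//4 - p//100 + p//400) mod 7 = (1903 + 475 - 19 + 4) mod 7 = 2363 mod 7 = 4 -> Friday (Mon=0 ... Sun=6)
Days before August (Jan-Jul): 213; August 1 index = (4 + 213) mod 7 = 0 -> Monday
Last day offset: 31 - 1 = 30 days
Weekday index = (0 + 30) mod 7 = 2

Wednesday, August 31


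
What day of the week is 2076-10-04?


Date: October 4, 2076
Anchor: Jan 1, 2076. With p = 2076 - 1 = 2075: (p + p//4 - p//100 + p//400) mod 7 = (2075 + 518 - 20 + 5) mod 7 = 2578 mod 7 = 2 -> Wednesday (Mon=0 ... Sun=6)
Days before October (Jan-Sep): 274; offset = 274 + 4 - 1 = 277
Weekday index = (2 + 277) mod 7 = 6

Day of the week: Sunday


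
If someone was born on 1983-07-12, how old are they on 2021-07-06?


Birth: 1983-07-12
Reference: 2021-07-06
Year difference: 2021 - 1983 = 38
Birthday not yet reached in 2021, subtract 1

37 years old


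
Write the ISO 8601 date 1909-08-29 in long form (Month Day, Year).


ISO 1909-08-29 parses as year=1909, month=08, day=29
Month 8 -> August

August 29, 1909


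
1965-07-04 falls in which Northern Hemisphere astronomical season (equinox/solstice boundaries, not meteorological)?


Date: July 4
Astronomical Summer (approx.; exact equinox/solstice day varies by year): June 21 to September 21
July 4 falls within the Summer window

Summer


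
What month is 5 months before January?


January is month 1
1 - 5 = -4; wrap: -4 + 12 = 8

August


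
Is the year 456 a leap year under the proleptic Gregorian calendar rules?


Gregorian leap year rule: divisible by 4, but not by 100, unless also by 400.
456 is divisible by 4 but not 100 -> leap year

Yes


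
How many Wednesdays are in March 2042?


March 2042 has 31 days
Anchor: Jan 1, 2042. With p = 2042 - 1 = 2041: (p + p//4 - p//100 + p//400) mod 7 = (2041 + 510 - 20 + 5) mod 7 = 2536 mod 7 = 2 -> Wednesday (Mon=0 ... Sun=6)
Days before March (Jan-Feb): 59; March 1 index = (2 + 59) mod 7 = 5 -> Saturday
First Wednesday is March 5
Wednesdays: 5, 12, 19, 26

4 Wednesdays


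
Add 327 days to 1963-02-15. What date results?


Start: 1963-02-15, add 327 days
February 1963 has 28 days: 28 - 15 = 13 days to February 28 -> 314 left
March 1963 has 31 days -> 283 left
April 1963 has 30 days -> 253 left
May 1963 has 31 days -> 222 left
June 1963 has 30 days -> 192 left
July 1963 has 31 days -> 161 left
August 1963 has 31 days -> 130 left
September 1963 has 30 days -> 100 left
October 1963 has 31 days -> 69 left
November 1963 has 30 days -> 39 left
December 1963 has 31 days -> 8 left
January 1964: 8 <= 31 -> lands on January 8

Result: 1964-01-08
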